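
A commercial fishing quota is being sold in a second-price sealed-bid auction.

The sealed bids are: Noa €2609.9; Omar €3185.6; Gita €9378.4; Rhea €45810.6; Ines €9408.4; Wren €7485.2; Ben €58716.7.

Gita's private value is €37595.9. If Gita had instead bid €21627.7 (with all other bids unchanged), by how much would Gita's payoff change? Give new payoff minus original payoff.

€0

The highest bid among the other bidders is €58716.7; Gita's bid doesn't change that.
Original bid €9378.4: Gita is not highest (top rival bid is €58716.7); payoff €0.
Alternative bid €21627.7: Gita is not highest (top rival bid is €58716.7); payoff €0.
Change in payoff = €0 − (€0) = €0.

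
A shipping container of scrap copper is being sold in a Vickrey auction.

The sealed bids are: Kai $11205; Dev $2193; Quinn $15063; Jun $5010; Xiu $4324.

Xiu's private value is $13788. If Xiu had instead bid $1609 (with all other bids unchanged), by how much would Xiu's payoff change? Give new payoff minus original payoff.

$0

The highest bid among the other bidders is $15063; Xiu's bid doesn't change that.
Original bid $4324: Xiu is not highest (top rival bid is $15063); payoff $0.
Alternative bid $1609: Xiu is not highest (top rival bid is $15063); payoff $0.
Change in payoff = $0 − ($0) = $0.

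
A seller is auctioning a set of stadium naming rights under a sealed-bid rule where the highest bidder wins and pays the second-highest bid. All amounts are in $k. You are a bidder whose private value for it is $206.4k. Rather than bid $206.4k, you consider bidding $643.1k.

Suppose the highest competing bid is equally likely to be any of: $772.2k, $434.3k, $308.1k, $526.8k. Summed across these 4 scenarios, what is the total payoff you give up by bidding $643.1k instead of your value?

The deviation costs you only when the competing bid falls strictly between $206.4k and $643.1k; elsewhere both bids give the same outcome.
$772.2k: outcomes coincide → loss $0k.
$434.3k: truthful payoff $0k, deviation payoff −$227.9k → loss $227.9k.
$308.1k: truthful payoff $0k, deviation payoff −$101.7k → loss $101.7k.
$526.8k: truthful payoff $0k, deviation payoff −$320.4k → loss $320.4k.
Total loss = $227.9k + $101.7k + $320.4k = $650k.

$650k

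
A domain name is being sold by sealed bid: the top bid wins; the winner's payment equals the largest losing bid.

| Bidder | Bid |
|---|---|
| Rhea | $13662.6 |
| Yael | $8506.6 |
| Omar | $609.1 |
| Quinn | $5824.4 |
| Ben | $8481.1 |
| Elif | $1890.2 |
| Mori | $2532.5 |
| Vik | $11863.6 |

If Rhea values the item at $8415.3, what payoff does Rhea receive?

Highest bid: Rhea at $13662.6, so Rhea wins.
Second-highest bid: Vik at $11863.6 — that is the price the winner pays.
Rhea's payoff = value − price = $8415.3 − $11863.6 = −$3448.3.

−$3448.3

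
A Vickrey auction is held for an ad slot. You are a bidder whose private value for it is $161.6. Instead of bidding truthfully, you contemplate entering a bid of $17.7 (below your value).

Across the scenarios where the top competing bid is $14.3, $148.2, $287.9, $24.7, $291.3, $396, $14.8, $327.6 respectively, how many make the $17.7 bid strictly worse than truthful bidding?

2

The deviation hurts exactly when the highest competing bid lies strictly between $17.7 and $161.6 — underbidding then forfeits a profitable win.
$14.3: below both → same outcome either way.
$148.2: inside the interval → strictly worse (loss $13.4).
$287.9: above both → same outcome either way.
$24.7: inside the interval → strictly worse (loss $136.9).
$291.3: above both → same outcome either way.
$396: above both → same outcome either way.
$14.8: below both → same outcome either way.
$327.6: above both → same outcome either way.
Count: 2.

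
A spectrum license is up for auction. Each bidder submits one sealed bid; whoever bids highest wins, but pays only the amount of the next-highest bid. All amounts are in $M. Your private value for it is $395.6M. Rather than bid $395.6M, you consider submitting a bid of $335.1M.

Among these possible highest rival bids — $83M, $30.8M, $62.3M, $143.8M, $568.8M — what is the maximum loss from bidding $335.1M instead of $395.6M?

$83M: same outcome either way → loss $0M.
$30.8M: same outcome either way → loss $0M.
$62.3M: same outcome either way → loss $0M.
$143.8M: same outcome either way → loss $0M.
$568.8M: same outcome either way → loss $0M.
Maximum loss: $0M.

$0M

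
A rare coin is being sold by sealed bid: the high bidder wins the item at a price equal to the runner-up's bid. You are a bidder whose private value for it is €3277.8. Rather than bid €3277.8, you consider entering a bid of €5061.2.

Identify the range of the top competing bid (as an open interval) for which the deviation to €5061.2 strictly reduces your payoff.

(€3277.8, €5061.2)

If the competing bid is below €3277.8, both bids win at the same price — no difference.
If it is above €5061.2, both bids lose — no difference.
If it lies strictly between €3277.8 and €5061.2, bidding your value loses (payoff 0) while bidding €5061.2 wins at a price above your value (payoff negative).
So the deviation strictly hurts on the open interval (€3277.8, €5061.2).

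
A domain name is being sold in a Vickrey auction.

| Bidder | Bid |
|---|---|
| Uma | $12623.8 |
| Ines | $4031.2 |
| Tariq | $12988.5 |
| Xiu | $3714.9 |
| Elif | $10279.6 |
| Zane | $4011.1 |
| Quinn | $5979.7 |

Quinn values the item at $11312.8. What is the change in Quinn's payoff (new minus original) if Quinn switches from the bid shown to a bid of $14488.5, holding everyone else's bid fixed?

−$1675.7

The highest bid among the other bidders is $12988.5; Quinn's bid doesn't change that.
Original bid $5979.7: Quinn is not highest (top rival bid is $12988.5); payoff $0.
Alternative bid $14488.5: Quinn is highest, pays the top rival bid $12988.5; payoff $11312.8 − $12988.5 = −$1675.7.
Change in payoff = −$1675.7 − ($0) = −$1675.7.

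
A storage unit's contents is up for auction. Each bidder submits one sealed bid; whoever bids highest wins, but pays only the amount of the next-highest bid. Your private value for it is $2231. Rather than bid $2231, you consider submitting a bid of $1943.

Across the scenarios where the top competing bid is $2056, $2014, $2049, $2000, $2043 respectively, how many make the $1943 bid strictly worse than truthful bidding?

5

The deviation hurts exactly when the highest competing bid lies strictly between $1943 and $2231 — underbidding then forfeits a profitable win.
$2056: inside the interval → strictly worse (loss $175).
$2014: inside the interval → strictly worse (loss $217).
$2049: inside the interval → strictly worse (loss $182).
$2000: inside the interval → strictly worse (loss $231).
$2043: inside the interval → strictly worse (loss $188).
Count: 5.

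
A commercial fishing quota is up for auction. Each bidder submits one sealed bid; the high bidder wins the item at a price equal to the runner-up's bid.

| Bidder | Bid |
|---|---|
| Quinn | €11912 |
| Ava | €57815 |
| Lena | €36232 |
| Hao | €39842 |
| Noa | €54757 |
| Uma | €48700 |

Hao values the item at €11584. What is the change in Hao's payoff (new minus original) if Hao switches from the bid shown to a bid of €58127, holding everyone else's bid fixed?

The highest bid among the other bidders is €57815; Hao's bid doesn't change that.
Original bid €39842: Hao is not highest (top rival bid is €57815); payoff €0.
Alternative bid €58127: Hao is highest, pays the top rival bid €57815; payoff €11584 − €57815 = −€46231.
Change in payoff = −€46231 − (€0) = −€46231.

−€46231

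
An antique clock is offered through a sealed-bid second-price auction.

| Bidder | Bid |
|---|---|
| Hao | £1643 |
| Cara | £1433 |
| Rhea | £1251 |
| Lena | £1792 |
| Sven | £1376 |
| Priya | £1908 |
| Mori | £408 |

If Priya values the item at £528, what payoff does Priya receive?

−£1264

Highest bid: Priya at £1908, so Priya wins.
Second-highest bid: Lena at £1792 — that is the price the winner pays.
Priya's payoff = value − price = £528 − £1792 = −£1264.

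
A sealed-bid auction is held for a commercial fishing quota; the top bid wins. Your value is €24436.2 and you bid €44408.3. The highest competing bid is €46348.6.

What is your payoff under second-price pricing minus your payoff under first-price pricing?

Your bid €44408.3 is below €46348.6, so you lose under either rule.
Payoff is €0 in both cases; difference = €0.

€0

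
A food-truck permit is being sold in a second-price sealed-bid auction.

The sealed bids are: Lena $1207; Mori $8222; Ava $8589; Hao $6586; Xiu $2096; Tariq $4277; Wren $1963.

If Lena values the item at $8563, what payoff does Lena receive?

Highest bid: Ava at $8589, so Ava wins.
Second-highest bid: Mori at $8222 — that is the price the winner pays.
Lena did not win, so Lena pays nothing and receives nothing: payoff $0.

$0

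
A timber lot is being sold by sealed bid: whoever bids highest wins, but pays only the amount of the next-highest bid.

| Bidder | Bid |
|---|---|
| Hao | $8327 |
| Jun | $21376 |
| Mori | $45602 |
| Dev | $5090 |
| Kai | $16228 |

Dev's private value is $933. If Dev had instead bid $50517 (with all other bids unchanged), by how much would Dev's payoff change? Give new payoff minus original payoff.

−$44669

The highest bid among the other bidders is $45602; Dev's bid doesn't change that.
Original bid $5090: Dev is not highest (top rival bid is $45602); payoff $0.
Alternative bid $50517: Dev is highest, pays the top rival bid $45602; payoff $933 − $45602 = −$44669.
Change in payoff = −$44669 − ($0) = −$44669.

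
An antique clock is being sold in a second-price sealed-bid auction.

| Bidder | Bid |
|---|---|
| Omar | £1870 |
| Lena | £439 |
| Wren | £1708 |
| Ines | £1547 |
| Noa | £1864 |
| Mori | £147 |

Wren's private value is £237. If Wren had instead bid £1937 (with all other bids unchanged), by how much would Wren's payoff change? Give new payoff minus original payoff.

−£1633

The highest bid among the other bidders is £1870; Wren's bid doesn't change that.
Original bid £1708: Wren is not highest (top rival bid is £1870); payoff £0.
Alternative bid £1937: Wren is highest, pays the top rival bid £1870; payoff £237 − £1870 = −£1633.
Change in payoff = −£1633 − (£0) = −£1633.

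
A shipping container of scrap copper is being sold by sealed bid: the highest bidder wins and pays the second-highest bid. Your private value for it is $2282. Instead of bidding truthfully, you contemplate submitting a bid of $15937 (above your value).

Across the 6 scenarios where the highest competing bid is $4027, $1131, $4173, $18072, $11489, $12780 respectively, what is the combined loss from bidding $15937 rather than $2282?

The deviation costs you only when the competing bid falls strictly between $2282 and $15937; elsewhere both bids give the same outcome.
$4027: truthful payoff $0, deviation payoff −$1745 → loss $1745.
$1131: outcomes coincide → loss $0.
$4173: truthful payoff $0, deviation payoff −$1891 → loss $1891.
$18072: outcomes coincide → loss $0.
$11489: truthful payoff $0, deviation payoff −$9207 → loss $9207.
$12780: truthful payoff $0, deviation payoff −$10498 → loss $10498.
Total loss = $1745 + $1891 + $9207 + $10498 = $23341.
Because the price is fixed by the runner-up's bid, deviating from your value can only change a good outcome into a bad one — never the reverse.

$23341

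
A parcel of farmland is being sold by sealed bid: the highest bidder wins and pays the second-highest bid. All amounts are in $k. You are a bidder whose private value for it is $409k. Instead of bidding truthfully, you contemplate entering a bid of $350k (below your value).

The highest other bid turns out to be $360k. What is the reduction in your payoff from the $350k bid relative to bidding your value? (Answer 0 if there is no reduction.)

$49k

Bidding your value $409k: you win (since $409k > $360k) and pay $360k. Payoff $49k.
Bidding $350k: you lose. Payoff $0k.
The competing bid $360k lies between your shaded bid and your value, so underbidding forfeits an item you could have won at a profitable price.
Loss from deviating = $49k − ($0k) = $49k.
Because the price is fixed by the runner-up's bid, deviating from your value can only change a good outcome into a bad one — never the reverse.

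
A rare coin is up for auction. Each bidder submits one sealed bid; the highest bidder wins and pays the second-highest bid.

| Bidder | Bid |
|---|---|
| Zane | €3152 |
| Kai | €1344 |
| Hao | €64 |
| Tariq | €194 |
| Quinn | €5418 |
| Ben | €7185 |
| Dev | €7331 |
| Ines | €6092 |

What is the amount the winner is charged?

€7185

Highest bid: Dev at €7331, so Dev wins.
Second-highest bid: Ben at €7185 — that is the price the winner pays.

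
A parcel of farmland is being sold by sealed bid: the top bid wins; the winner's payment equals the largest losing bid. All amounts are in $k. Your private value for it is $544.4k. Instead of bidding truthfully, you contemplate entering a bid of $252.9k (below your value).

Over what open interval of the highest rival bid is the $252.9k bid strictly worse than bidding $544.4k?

($252.9k, $544.4k)

If the competing bid is below $252.9k, both bids win at the same price — no difference.
If it is above $544.4k, both bids lose — no difference.
If it lies strictly between $252.9k and $544.4k, bidding your value wins at a price below your value (positive payoff) while bidding $252.9k loses (payoff 0).
So the deviation strictly hurts on the open interval ($252.9k, $544.4k).
Because the price is fixed by the runner-up's bid, deviating from your value can only change a good outcome into a bad one — never the reverse.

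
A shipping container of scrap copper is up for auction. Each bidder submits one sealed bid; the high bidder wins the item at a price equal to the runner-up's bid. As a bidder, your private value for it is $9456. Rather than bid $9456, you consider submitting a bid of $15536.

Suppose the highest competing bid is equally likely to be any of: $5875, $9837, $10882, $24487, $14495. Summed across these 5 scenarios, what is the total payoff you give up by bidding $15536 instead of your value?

$6846

The deviation costs you only when the competing bid falls strictly between $9456 and $15536; elsewhere both bids give the same outcome.
$5875: outcomes coincide → loss $0.
$9837: truthful payoff $0, deviation payoff −$381 → loss $381.
$10882: truthful payoff $0, deviation payoff −$1426 → loss $1426.
$24487: outcomes coincide → loss $0.
$14495: truthful payoff $0, deviation payoff −$5039 → loss $5039.
Total loss = $381 + $1426 + $5039 = $6846.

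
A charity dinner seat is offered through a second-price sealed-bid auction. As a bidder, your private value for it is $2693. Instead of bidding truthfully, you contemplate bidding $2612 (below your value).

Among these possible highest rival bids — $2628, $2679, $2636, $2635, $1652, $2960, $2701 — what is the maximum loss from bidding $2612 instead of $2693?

$65

$2628: truthful gives $65, deviation gives $0 → loss $65.
$2679: truthful gives $14, deviation gives $0 → loss $14.
$2636: truthful gives $57, deviation gives $0 → loss $57.
$2635: truthful gives $58, deviation gives $0 → loss $58.
$1652: same outcome either way → loss $0.
$2960: same outcome either way → loss $0.
$2701: same outcome either way → loss $0.
Maximum loss: $65.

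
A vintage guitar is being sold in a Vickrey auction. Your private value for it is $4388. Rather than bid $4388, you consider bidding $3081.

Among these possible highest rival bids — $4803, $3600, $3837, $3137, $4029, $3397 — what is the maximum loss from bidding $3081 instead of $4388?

$4803: same outcome either way → loss $0.
$3600: truthful gives $788, deviation gives $0 → loss $788.
$3837: truthful gives $551, deviation gives $0 → loss $551.
$3137: truthful gives $1251, deviation gives $0 → loss $1251.
$4029: truthful gives $359, deviation gives $0 → loss $359.
$3397: truthful gives $991, deviation gives $0 → loss $991.
Maximum loss: $1251.

$1251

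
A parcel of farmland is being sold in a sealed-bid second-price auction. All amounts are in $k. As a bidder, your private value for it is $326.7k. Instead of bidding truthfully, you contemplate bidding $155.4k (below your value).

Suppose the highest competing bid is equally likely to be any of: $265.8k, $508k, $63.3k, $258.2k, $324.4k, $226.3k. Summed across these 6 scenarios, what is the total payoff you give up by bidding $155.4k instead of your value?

The deviation costs you only when the competing bid falls strictly between $155.4k and $326.7k; elsewhere both bids give the same outcome.
$265.8k: truthful payoff $60.9k, deviation payoff $0k → loss $60.9k.
$508k: outcomes coincide → loss $0k.
$63.3k: outcomes coincide → loss $0k.
$258.2k: truthful payoff $68.5k, deviation payoff $0k → loss $68.5k.
$324.4k: truthful payoff $2.3k, deviation payoff $0k → loss $2.3k.
$226.3k: truthful payoff $100.4k, deviation payoff $0k → loss $100.4k.
Total loss = $60.9k + $68.5k + $2.3k + $100.4k = $232.1k.

$232.1k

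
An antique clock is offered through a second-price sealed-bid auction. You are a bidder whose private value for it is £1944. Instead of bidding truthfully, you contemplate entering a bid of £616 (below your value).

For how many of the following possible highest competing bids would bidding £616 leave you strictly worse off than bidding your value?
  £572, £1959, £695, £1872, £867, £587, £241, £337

3

The deviation hurts exactly when the highest competing bid lies strictly between £616 and £1944 — underbidding then forfeits a profitable win.
£572: below both → same outcome either way.
£1959: above both → same outcome either way.
£695: inside the interval → strictly worse (loss £1249).
£1872: inside the interval → strictly worse (loss £72).
£867: inside the interval → strictly worse (loss £1077).
£587: below both → same outcome either way.
£241: below both → same outcome either way.
£337: below both → same outcome either way.
Count: 3.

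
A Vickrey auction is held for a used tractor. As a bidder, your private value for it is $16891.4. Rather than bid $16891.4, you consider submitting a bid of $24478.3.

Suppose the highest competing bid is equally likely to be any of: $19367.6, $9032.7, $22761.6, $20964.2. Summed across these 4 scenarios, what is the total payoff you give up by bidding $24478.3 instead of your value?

The deviation costs you only when the competing bid falls strictly between $16891.4 and $24478.3; elsewhere both bids give the same outcome.
$19367.6: truthful payoff $0, deviation payoff −$2476.2 → loss $2476.2.
$9032.7: outcomes coincide → loss $0.
$22761.6: truthful payoff $0, deviation payoff −$5870.2 → loss $5870.2.
$20964.2: truthful payoff $0, deviation payoff −$4072.8 → loss $4072.8.
Total loss = $2476.2 + $5870.2 + $4072.8 = $12419.2.

$12419.2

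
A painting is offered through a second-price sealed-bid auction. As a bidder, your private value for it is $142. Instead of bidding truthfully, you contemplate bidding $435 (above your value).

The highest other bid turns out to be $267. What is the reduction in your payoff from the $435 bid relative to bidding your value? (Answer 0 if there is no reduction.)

$125

Bidding your value $142: you lose (since $142 < $267). Payoff $0.
Bidding $435: you win and pay $267. Payoff $142 − $267 = −$125.
The competing bid $267 lies between your value and your inflated bid, so overbidding wins an item priced above your value.
Loss from deviating = $0 − (−$125) = $125.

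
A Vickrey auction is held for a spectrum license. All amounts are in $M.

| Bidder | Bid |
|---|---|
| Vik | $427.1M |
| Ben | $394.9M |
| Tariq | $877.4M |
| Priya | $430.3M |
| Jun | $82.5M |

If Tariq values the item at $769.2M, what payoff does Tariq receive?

$338.9M

Highest bid: Tariq at $877.4M, so Tariq wins.
Second-highest bid: Priya at $430.3M — that is the price the winner pays.
Tariq's payoff = value − price = $769.2M − $430.3M = $338.9M.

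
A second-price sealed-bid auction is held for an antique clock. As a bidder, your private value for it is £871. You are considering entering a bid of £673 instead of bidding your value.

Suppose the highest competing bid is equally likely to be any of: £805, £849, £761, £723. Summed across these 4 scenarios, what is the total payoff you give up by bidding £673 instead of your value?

The deviation costs you only when the competing bid falls strictly between £673 and £871; elsewhere both bids give the same outcome.
£805: truthful payoff £66, deviation payoff £0 → loss £66.
£849: truthful payoff £22, deviation payoff £0 → loss £22.
£761: truthful payoff £110, deviation payoff £0 → loss £110.
£723: truthful payoff £148, deviation payoff £0 → loss £148.
Total loss = £66 + £22 + £110 + £148 = £346.
Because the price is fixed by the runner-up's bid, deviating from your value can only change a good outcome into a bad one — never the reverse.

£346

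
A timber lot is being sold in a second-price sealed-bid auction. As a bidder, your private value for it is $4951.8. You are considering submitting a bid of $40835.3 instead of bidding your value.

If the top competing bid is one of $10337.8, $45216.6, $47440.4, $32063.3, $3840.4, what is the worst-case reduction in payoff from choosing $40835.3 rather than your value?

$27111.5

$10337.8: truthful gives $0, deviation gives −$5386 → loss $5386.
$45216.6: same outcome either way → loss $0.
$47440.4: same outcome either way → loss $0.
$32063.3: truthful gives $0, deviation gives −$27111.5 → loss $27111.5.
$3840.4: same outcome either way → loss $0.
Maximum loss: $27111.5.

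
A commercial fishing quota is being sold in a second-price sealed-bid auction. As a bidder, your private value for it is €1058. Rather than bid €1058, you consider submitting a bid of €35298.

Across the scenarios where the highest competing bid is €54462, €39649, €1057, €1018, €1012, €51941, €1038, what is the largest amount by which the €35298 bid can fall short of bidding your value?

€54462: same outcome either way → loss €0.
€39649: same outcome either way → loss €0.
€1057: same outcome either way → loss €0.
€1018: same outcome either way → loss €0.
€1012: same outcome either way → loss €0.
€51941: same outcome either way → loss €0.
€1038: same outcome either way → loss €0.
Maximum loss: €0.

€0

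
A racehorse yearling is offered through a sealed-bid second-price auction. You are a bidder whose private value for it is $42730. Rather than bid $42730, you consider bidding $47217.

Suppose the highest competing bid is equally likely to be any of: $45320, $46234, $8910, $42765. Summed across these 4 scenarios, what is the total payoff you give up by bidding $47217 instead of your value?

$6129

The deviation costs you only when the competing bid falls strictly between $42730 and $47217; elsewhere both bids give the same outcome.
$45320: truthful payoff $0, deviation payoff −$2590 → loss $2590.
$46234: truthful payoff $0, deviation payoff −$3504 → loss $3504.
$8910: outcomes coincide → loss $0.
$42765: truthful payoff $0, deviation payoff −$35 → loss $35.
Total loss = $2590 + $3504 + $35 = $6129.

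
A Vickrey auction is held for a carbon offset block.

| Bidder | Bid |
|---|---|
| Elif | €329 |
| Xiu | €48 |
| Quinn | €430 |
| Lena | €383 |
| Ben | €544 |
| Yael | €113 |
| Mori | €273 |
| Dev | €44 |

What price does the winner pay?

Highest bid: Ben at €544, so Ben wins.
Second-highest bid: Quinn at €430 — that is the price the winner pays.

€430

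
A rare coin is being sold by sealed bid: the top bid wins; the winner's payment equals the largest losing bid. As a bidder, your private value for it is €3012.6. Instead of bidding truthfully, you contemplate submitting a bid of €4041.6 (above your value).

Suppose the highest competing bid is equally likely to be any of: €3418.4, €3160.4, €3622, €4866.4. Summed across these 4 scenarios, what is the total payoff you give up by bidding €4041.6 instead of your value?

The deviation costs you only when the competing bid falls strictly between €3012.6 and €4041.6; elsewhere both bids give the same outcome.
€3418.4: truthful payoff €0, deviation payoff −€405.8 → loss €405.8.
€3160.4: truthful payoff €0, deviation payoff −€147.8 → loss €147.8.
€3622: truthful payoff €0, deviation payoff −€609.4 → loss €609.4.
€4866.4: outcomes coincide → loss €0.
Total loss = €405.8 + €147.8 + €609.4 = €1163.

€1163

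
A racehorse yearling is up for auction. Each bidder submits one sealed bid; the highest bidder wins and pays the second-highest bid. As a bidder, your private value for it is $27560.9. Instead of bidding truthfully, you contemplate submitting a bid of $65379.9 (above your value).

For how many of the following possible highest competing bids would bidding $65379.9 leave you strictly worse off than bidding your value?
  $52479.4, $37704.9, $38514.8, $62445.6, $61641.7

5

The deviation hurts exactly when the highest competing bid lies strictly between $27560.9 and $65379.9 — overbidding then wins at a price above your value.
$52479.4: inside the interval → strictly worse (loss $24918.5).
$37704.9: inside the interval → strictly worse (loss $10144).
$38514.8: inside the interval → strictly worse (loss $10953.9).
$62445.6: inside the interval → strictly worse (loss $34884.7).
$61641.7: inside the interval → strictly worse (loss $34080.8).
Count: 5.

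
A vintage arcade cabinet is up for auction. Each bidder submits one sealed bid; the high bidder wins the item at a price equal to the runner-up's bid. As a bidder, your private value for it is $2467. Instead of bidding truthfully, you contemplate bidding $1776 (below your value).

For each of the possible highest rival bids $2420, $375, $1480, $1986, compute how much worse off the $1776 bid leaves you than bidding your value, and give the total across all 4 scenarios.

The deviation costs you only when the competing bid falls strictly between $1776 and $2467; elsewhere both bids give the same outcome.
$2420: truthful payoff $47, deviation payoff $0 → loss $47.
$375: outcomes coincide → loss $0.
$1480: outcomes coincide → loss $0.
$1986: truthful payoff $481, deviation payoff $0 → loss $481.
Total loss = $47 + $481 = $528.

$528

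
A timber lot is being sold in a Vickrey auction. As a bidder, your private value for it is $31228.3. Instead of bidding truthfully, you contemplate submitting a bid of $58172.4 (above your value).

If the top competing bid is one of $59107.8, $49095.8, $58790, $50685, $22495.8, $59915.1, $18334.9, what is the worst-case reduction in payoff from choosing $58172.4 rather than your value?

$19456.7

$59107.8: same outcome either way → loss $0.
$49095.8: truthful gives $0, deviation gives −$17867.5 → loss $17867.5.
$58790: same outcome either way → loss $0.
$50685: truthful gives $0, deviation gives −$19456.7 → loss $19456.7.
$22495.8: same outcome either way → loss $0.
$59915.1: same outcome either way → loss $0.
$18334.9: same outcome either way → loss $0.
Maximum loss: $19456.7.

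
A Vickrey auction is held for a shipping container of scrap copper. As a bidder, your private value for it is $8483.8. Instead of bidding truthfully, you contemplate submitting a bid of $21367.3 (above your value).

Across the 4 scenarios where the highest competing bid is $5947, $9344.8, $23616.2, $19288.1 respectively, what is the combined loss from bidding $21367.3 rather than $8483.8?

$11665.3

The deviation costs you only when the competing bid falls strictly between $8483.8 and $21367.3; elsewhere both bids give the same outcome.
$5947: outcomes coincide → loss $0.
$9344.8: truthful payoff $0, deviation payoff −$861 → loss $861.
$23616.2: outcomes coincide → loss $0.
$19288.1: truthful payoff $0, deviation payoff −$10804.3 → loss $10804.3.
Total loss = $861 + $10804.3 = $11665.3.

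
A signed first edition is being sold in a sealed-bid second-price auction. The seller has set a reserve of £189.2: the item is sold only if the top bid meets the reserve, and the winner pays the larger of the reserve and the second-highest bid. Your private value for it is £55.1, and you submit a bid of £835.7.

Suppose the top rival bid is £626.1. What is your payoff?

Your bid £835.7 is the highest and exceeds the reserve.
Price = max(second-highest bid, reserve) = max(£626.1, £189.2) = £626.1.
Payoff = £55.1 − £626.1 = −£571.

−£571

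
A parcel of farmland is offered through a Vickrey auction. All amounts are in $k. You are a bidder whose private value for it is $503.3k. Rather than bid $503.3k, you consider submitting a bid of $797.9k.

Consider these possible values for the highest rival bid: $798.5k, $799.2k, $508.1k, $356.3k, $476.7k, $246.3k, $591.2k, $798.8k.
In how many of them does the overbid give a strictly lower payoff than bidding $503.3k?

2

The deviation hurts exactly when the highest competing bid lies strictly between $503.3k and $797.9k — overbidding then wins at a price above your value.
$798.5k: above both → same outcome either way.
$799.2k: above both → same outcome either way.
$508.1k: inside the interval → strictly worse (loss $4.8k).
$356.3k: below both → same outcome either way.
$476.7k: below both → same outcome either way.
$246.3k: below both → same outcome either way.
$591.2k: inside the interval → strictly worse (loss $87.9k).
$798.8k: above both → same outcome either way.
Count: 2.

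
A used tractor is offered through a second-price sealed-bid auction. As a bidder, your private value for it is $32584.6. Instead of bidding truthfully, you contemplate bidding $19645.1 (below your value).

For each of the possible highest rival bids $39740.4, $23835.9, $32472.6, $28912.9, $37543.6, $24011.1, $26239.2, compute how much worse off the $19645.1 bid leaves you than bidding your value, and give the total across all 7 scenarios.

$27451.3

The deviation costs you only when the competing bid falls strictly between $19645.1 and $32584.6; elsewhere both bids give the same outcome.
$39740.4: outcomes coincide → loss $0.
$23835.9: truthful payoff $8748.7, deviation payoff $0 → loss $8748.7.
$32472.6: truthful payoff $112, deviation payoff $0 → loss $112.
$28912.9: truthful payoff $3671.7, deviation payoff $0 → loss $3671.7.
$37543.6: outcomes coincide → loss $0.
$24011.1: truthful payoff $8573.5, deviation payoff $0 → loss $8573.5.
$26239.2: truthful payoff $6345.4, deviation payoff $0 → loss $6345.4.
Total loss = $8748.7 + $112 + $3671.7 + $8573.5 + $6345.4 = $27451.3.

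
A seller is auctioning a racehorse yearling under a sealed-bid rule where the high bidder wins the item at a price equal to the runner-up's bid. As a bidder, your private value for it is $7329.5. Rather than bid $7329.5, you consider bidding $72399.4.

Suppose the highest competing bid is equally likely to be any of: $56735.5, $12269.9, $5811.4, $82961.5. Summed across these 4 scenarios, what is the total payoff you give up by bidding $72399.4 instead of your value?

The deviation costs you only when the competing bid falls strictly between $7329.5 and $72399.4; elsewhere both bids give the same outcome.
$56735.5: truthful payoff $0, deviation payoff −$49406 → loss $49406.
$12269.9: truthful payoff $0, deviation payoff −$4940.4 → loss $4940.4.
$5811.4: outcomes coincide → loss $0.
$82961.5: outcomes coincide → loss $0.
Total loss = $49406 + $4940.4 = $54346.4.
Because the price is fixed by the runner-up's bid, deviating from your value can only change a good outcome into a bad one — never the reverse.

$54346.4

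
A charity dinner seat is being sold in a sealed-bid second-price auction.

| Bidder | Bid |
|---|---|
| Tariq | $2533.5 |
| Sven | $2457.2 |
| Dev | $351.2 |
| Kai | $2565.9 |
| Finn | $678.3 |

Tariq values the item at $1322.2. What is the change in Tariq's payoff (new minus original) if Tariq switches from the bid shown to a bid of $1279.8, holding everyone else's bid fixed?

The highest bid among the other bidders is $2565.9; Tariq's bid doesn't change that.
Original bid $2533.5: Tariq is not highest (top rival bid is $2565.9); payoff $0.
Alternative bid $1279.8: Tariq is not highest (top rival bid is $2565.9); payoff $0.
Change in payoff = $0 − ($0) = $0.

$0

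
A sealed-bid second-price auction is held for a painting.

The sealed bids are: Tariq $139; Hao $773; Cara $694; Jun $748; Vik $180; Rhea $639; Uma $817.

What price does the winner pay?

Highest bid: Uma at $817, so Uma wins.
Second-highest bid: Hao at $773 — that is the price the winner pays.

$773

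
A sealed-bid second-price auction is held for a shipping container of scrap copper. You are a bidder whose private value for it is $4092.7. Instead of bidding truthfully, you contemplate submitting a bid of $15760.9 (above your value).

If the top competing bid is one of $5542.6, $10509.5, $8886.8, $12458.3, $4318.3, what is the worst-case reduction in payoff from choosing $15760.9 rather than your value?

$5542.6: truthful gives $0, deviation gives −$1449.9 → loss $1449.9.
$10509.5: truthful gives $0, deviation gives −$6416.8 → loss $6416.8.
$8886.8: truthful gives $0, deviation gives −$4794.1 → loss $4794.1.
$12458.3: truthful gives $0, deviation gives −$8365.6 → loss $8365.6.
$4318.3: truthful gives $0, deviation gives −$225.6 → loss $225.6.
Maximum loss: $8365.6.

$8365.6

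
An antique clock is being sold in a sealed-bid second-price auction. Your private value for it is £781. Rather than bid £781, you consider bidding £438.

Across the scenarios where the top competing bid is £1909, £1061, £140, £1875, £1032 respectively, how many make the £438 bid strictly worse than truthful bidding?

0

The deviation hurts exactly when the highest competing bid lies strictly between £438 and £781 — underbidding then forfeits a profitable win.
£1909: above both → same outcome either way.
£1061: above both → same outcome either way.
£140: below both → same outcome either way.
£1875: above both → same outcome either way.
£1032: above both → same outcome either way.
Count: 0.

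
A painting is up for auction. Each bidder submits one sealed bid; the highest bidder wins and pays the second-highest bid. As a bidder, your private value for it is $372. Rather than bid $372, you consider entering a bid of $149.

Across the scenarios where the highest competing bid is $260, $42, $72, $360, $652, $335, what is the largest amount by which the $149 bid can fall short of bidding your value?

$260: truthful gives $112, deviation gives $0 → loss $112.
$42: same outcome either way → loss $0.
$72: same outcome either way → loss $0.
$360: truthful gives $12, deviation gives $0 → loss $12.
$652: same outcome either way → loss $0.
$335: truthful gives $37, deviation gives $0 → loss $37.
Maximum loss: $112.

$112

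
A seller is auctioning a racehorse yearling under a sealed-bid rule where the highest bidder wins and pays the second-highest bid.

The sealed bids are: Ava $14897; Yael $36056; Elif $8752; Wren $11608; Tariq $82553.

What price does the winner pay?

$36056

Highest bid: Tariq at $82553, so Tariq wins.
Second-highest bid: Yael at $36056 — that is the price the winner pays.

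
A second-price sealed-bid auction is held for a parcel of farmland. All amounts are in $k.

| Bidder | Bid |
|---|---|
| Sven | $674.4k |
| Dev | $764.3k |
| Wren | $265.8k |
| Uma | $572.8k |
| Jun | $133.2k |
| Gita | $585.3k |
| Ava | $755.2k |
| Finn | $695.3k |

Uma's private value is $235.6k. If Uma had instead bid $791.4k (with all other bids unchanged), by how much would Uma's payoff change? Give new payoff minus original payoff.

The highest bid among the other bidders is $764.3k; Uma's bid doesn't change that.
Original bid $572.8k: Uma is not highest (top rival bid is $764.3k); payoff $0k.
Alternative bid $791.4k: Uma is highest, pays the top rival bid $764.3k; payoff $235.6k − $764.3k = −$528.7k.
Change in payoff = −$528.7k − ($0k) = −$528.7k.

−$528.7k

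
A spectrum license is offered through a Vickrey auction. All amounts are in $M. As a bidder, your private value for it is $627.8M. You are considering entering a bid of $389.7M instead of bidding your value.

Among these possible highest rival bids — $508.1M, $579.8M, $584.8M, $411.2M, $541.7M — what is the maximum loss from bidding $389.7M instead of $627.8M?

$508.1M: truthful gives $119.7M, deviation gives $0M → loss $119.7M.
$579.8M: truthful gives $48M, deviation gives $0M → loss $48M.
$584.8M: truthful gives $43M, deviation gives $0M → loss $43M.
$411.2M: truthful gives $216.6M, deviation gives $0M → loss $216.6M.
$541.7M: truthful gives $86.1M, deviation gives $0M → loss $86.1M.
Maximum loss: $216.6M.

$216.6M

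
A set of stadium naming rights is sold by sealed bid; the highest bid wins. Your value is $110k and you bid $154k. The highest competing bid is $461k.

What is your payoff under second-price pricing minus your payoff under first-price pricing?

Your bid $154k is below $461k, so you lose under either rule.
Payoff is $0k in both cases; difference = $0k.

$0k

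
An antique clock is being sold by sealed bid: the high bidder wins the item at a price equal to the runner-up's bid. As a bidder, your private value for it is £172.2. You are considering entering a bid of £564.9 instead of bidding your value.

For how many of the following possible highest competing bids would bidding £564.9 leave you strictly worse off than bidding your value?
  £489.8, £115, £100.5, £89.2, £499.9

2

The deviation hurts exactly when the highest competing bid lies strictly between £172.2 and £564.9 — overbidding then wins at a price above your value.
£489.8: inside the interval → strictly worse (loss £317.6).
£115: below both → same outcome either way.
£100.5: below both → same outcome either way.
£89.2: below both → same outcome either way.
£499.9: inside the interval → strictly worse (loss £327.7).
Count: 2.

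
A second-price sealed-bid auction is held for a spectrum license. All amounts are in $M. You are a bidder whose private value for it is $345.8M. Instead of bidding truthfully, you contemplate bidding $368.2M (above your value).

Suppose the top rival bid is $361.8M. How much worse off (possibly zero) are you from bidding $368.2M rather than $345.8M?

$16M

Bidding your value $345.8M: you lose (since $345.8M < $361.8M). Payoff $0M.
Bidding $368.2M: you win and pay $361.8M. Payoff $345.8M − $361.8M = −$16M.
The competing bid $361.8M lies between your value and your inflated bid, so overbidding wins an item priced above your value.
Loss from deviating = $0M − (−$16M) = $16M.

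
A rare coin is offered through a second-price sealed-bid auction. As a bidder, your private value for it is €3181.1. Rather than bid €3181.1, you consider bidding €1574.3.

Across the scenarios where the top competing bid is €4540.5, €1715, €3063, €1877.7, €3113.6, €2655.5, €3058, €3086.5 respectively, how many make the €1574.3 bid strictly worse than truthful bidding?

7

The deviation hurts exactly when the highest competing bid lies strictly between €1574.3 and €3181.1 — underbidding then forfeits a profitable win.
€4540.5: above both → same outcome either way.
€1715: inside the interval → strictly worse (loss €1466.1).
€3063: inside the interval → strictly worse (loss €118.1).
€1877.7: inside the interval → strictly worse (loss €1303.4).
€3113.6: inside the interval → strictly worse (loss €67.5).
€2655.5: inside the interval → strictly worse (loss €525.6).
€3058: inside the interval → strictly worse (loss €123.1).
€3086.5: inside the interval → strictly worse (loss €94.6).
Count: 7.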